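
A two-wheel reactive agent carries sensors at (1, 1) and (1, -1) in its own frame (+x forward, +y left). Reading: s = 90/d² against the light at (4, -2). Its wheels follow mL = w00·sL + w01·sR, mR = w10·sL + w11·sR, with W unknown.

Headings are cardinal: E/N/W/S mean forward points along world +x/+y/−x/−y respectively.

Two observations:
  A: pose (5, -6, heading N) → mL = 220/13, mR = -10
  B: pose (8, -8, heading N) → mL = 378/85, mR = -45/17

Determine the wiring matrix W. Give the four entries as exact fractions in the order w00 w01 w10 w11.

1 1 -1 0

obs A: pose=(5,-6,N) → sL=10, sR=90/13, mL=220/13, mR=-10
obs B: pose=(8,-8,N) → sL=45/17, sR=9/5, mL=378/85, mR=-45/17
sensor matrix S = [[10, 90/13], [45/17, 9/5]]; det S = -72/221
solve [mL_A; mL_B] = S·[w00; w01] and [mR_A; mR_B] = S·[w10; w11]:
  w00 = 1, w01 = 1, w10 = -1, w11 = 0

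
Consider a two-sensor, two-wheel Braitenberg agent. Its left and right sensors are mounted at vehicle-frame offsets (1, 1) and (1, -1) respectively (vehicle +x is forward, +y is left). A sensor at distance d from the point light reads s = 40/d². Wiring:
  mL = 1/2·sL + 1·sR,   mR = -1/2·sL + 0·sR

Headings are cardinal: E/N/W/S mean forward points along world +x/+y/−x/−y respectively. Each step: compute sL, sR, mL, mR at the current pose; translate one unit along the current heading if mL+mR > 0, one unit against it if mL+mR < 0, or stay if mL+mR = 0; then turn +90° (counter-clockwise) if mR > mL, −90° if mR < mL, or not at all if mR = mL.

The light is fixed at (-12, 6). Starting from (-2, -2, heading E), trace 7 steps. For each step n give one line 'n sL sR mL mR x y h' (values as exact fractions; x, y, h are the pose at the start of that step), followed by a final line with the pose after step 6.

0 4/17 20/101 542/1717 -2/17 -2 -2 E
1 8/45 40/181 2524/8145 -4/45 -1 -2 S
2 1/5 10/41 141/410 -1/10 -1 -3 W
3 8/29 8/37 380/1073 -4/29 -2 -3 N
4 4/17 20/101 542/1717 -2/17 -2 -2 E
5 8/45 40/181 2524/8145 -4/45 -1 -2 S
6 1/5 10/41 141/410 -1/10 -1 -3 W
final -2 -3 N

n=0: pose=(-2,-2,E); sL=4/17, sR=20/101; mL=542/1717, mR=-2/17; mL+mR=20/101 → advance +1; mR−mL=-744/1717 → turn -1·90°
n=1: pose=(-1,-2,S); sL=8/45, sR=40/181; mL=2524/8145, mR=-4/45; mL+mR=40/181 → advance +1; mR−mL=-3248/8145 → turn -1·90°
n=2: pose=(-1,-3,W); sL=1/5, sR=10/41; mL=141/410, mR=-1/10; mL+mR=10/41 → advance +1; mR−mL=-91/205 → turn -1·90°
n=3: pose=(-2,-3,N); sL=8/29, sR=8/37; mL=380/1073, mR=-4/29; mL+mR=8/37 → advance +1; mR−mL=-528/1073 → turn -1·90°
n=4: pose=(-2,-2,E); sL=4/17, sR=20/101; mL=542/1717, mR=-2/17; mL+mR=20/101 → advance +1; mR−mL=-744/1717 → turn -1·90°
n=5: pose=(-1,-2,S); sL=8/45, sR=40/181; mL=2524/8145, mR=-4/45; mL+mR=40/181 → advance +1; mR−mL=-3248/8145 → turn -1·90°
n=6: pose=(-1,-3,W); sL=1/5, sR=10/41; mL=141/410, mR=-1/10; mL+mR=10/41 → advance +1; mR−mL=-91/205 → turn -1·90°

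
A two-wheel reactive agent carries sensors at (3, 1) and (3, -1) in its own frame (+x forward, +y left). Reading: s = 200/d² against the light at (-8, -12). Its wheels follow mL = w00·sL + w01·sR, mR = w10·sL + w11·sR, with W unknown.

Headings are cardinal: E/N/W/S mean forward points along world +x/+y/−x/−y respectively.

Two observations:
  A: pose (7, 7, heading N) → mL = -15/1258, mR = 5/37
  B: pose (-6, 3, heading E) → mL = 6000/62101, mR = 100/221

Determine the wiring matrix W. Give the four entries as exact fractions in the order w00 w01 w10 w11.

obs A: pose=(7,7,N) → sL=5/17, sR=10/37, mL=-15/1258, mR=5/37
obs B: pose=(-6,3,E) → sL=200/281, sR=200/221, mL=6000/62101, mR=100/221
sensor matrix S = [[5/17, 10/37], [200/281, 200/221]]; det S = 2883000/39061529
solve [mL_A; mL_B] = S·[w00; w01] and [mR_A; mR_B] = S·[w10; w11]:
  w00 = -1/2, w01 = 1/2, w10 = 0, w11 = 1/2

-1/2 1/2 0 1/2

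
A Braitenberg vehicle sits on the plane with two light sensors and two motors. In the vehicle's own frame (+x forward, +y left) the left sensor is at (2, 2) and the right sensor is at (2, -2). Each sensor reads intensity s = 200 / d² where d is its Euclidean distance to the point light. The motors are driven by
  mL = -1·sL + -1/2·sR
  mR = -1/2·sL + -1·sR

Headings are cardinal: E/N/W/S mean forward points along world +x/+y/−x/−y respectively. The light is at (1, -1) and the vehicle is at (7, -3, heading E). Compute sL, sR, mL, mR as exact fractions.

left sensor world pos  = (9, -1); dL² = 64
right sensor world pos = (9, -5); dR² = 80
sL = 200/64 = 25/8
sR = 200/80 = 5/2
mL = -1·sL + -1/2·sR = -35/8
mR = -1/2·sL + -1·sR = -65/16

25/8 5/2 -35/8 -65/16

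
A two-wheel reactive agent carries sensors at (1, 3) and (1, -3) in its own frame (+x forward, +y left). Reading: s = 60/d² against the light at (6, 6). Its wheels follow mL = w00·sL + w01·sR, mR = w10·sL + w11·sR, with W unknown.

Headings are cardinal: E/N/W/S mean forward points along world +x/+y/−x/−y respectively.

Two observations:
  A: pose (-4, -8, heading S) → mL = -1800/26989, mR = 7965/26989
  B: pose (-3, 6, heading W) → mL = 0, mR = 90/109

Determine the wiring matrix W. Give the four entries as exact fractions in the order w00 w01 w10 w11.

-1 1 1 1/2

obs A: pose=(-4,-8,S) → sL=30/137, sR=30/197, mL=-1800/26989, mR=7965/26989
obs B: pose=(-3,6,W) → sL=60/109, sR=60/109, mL=0, mR=90/109
sensor matrix S = [[30/137, 30/197], [60/109, 60/109]]; det S = 108000/2941801
solve [mL_A; mL_B] = S·[w00; w01] and [mR_A; mR_B] = S·[w10; w11]:
  w00 = -1, w01 = 1, w10 = 1, w11 = 1/2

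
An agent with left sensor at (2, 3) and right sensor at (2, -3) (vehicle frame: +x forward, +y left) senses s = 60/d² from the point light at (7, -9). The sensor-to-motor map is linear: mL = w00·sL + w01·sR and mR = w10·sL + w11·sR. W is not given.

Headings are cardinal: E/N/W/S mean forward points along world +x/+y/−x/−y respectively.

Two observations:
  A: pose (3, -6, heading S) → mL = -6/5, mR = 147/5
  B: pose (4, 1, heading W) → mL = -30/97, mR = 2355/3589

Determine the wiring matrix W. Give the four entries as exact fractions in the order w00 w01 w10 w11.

obs A: pose=(3,-6,S) → sL=30, sR=6/5, mL=-6/5, mR=147/5
obs B: pose=(4,1,W) → sL=30/37, sR=30/97, mL=-30/97, mR=2355/3589
sensor matrix S = [[30, 6/5], [30/37, 30/97]]; det S = 29808/3589
solve [mL_A; mL_B] = S·[w00; w01] and [mR_A; mR_B] = S·[w10; w11]:
  w00 = 0, w01 = -1, w10 = 1, w11 = -1/2

0 -1 1 -1/2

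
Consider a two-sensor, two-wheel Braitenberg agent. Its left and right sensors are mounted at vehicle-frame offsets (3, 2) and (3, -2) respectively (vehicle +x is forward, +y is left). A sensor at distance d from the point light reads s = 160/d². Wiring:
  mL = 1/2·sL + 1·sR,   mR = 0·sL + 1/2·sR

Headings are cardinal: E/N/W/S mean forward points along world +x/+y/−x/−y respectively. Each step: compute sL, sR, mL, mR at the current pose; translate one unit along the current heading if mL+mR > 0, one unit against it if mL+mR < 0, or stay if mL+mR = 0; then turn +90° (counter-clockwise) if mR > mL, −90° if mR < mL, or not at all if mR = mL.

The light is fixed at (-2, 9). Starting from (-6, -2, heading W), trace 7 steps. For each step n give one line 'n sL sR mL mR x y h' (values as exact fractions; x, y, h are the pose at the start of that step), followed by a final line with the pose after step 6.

0 80/109 16/13 2264/1417 8/13 -6 -2 W
1 160/113 160/73 23920/8249 80/73 -7 -2 N
2 40/17 40/37 1420/629 20/37 -7 -1 E
3 160/173 32/41 8816/7093 16/41 -6 -1 S
4 80/109 16/13 2264/1417 8/13 -6 -2 W
5 160/113 160/73 23920/8249 80/73 -7 -2 N
6 40/17 40/37 1420/629 20/37 -7 -1 E
final -6 -1 S

n=0: pose=(-6,-2,W); sL=80/109, sR=16/13; mL=2264/1417, mR=8/13; mL+mR=3136/1417 → advance +1; mR−mL=-1392/1417 → turn -1·90°
n=1: pose=(-7,-2,N); sL=160/113, sR=160/73; mL=23920/8249, mR=80/73; mL+mR=32960/8249 → advance +1; mR−mL=-14880/8249 → turn -1·90°
n=2: pose=(-7,-1,E); sL=40/17, sR=40/37; mL=1420/629, mR=20/37; mL+mR=1760/629 → advance +1; mR−mL=-1080/629 → turn -1·90°
n=3: pose=(-6,-1,S); sL=160/173, sR=32/41; mL=8816/7093, mR=16/41; mL+mR=11584/7093 → advance +1; mR−mL=-6048/7093 → turn -1·90°
n=4: pose=(-6,-2,W); sL=80/109, sR=16/13; mL=2264/1417, mR=8/13; mL+mR=3136/1417 → advance +1; mR−mL=-1392/1417 → turn -1·90°
n=5: pose=(-7,-2,N); sL=160/113, sR=160/73; mL=23920/8249, mR=80/73; mL+mR=32960/8249 → advance +1; mR−mL=-14880/8249 → turn -1·90°
n=6: pose=(-7,-1,E); sL=40/17, sR=40/37; mL=1420/629, mR=20/37; mL+mR=1760/629 → advance +1; mR−mL=-1080/629 → turn -1·90°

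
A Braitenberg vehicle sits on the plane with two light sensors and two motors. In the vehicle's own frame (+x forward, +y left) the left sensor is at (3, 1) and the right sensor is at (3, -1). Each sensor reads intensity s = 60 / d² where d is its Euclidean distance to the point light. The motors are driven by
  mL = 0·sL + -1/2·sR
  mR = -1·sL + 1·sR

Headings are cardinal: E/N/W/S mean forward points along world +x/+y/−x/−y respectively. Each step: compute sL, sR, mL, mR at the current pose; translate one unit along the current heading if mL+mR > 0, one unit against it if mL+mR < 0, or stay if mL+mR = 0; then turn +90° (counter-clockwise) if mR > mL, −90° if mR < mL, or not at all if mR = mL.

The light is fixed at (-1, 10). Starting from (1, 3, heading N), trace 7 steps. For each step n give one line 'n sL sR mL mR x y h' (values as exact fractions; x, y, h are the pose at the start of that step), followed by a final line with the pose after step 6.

n=0: pose=(1,3,N); sL=60/17, sR=12/5; mL=-6/5, mR=-96/85; mL+mR=-198/85 → advance -1; mR−mL=6/85 → turn +1·90°
n=1: pose=(1,2,W); sL=30/41, sR=6/5; mL=-3/5, mR=96/205; mL+mR=-27/205 → advance -1; mR−mL=219/205 → turn +1·90°
n=2: pose=(2,2,S); sL=60/137, sR=12/25; mL=-6/25, mR=144/3425; mL+mR=-678/3425 → advance -1; mR−mL=966/3425 → turn +1·90°
n=3: pose=(2,3,E); sL=5/6, sR=3/5; mL=-3/10, mR=-7/30; mL+mR=-8/15 → advance -1; mR−mL=1/15 → turn +1·90°
n=4: pose=(1,3,N); sL=60/17, sR=12/5; mL=-6/5, mR=-96/85; mL+mR=-198/85 → advance -1; mR−mL=6/85 → turn +1·90°
n=5: pose=(1,2,W); sL=30/41, sR=6/5; mL=-3/5, mR=96/205; mL+mR=-27/205 → advance -1; mR−mL=219/205 → turn +1·90°
n=6: pose=(2,2,S); sL=60/137, sR=12/25; mL=-6/25, mR=144/3425; mL+mR=-678/3425 → advance -1; mR−mL=966/3425 → turn +1·90°

0 60/17 12/5 -6/5 -96/85 1 3 N
1 30/41 6/5 -3/5 96/205 1 2 W
2 60/137 12/25 -6/25 144/3425 2 2 S
3 5/6 3/5 -3/10 -7/30 2 3 E
4 60/17 12/5 -6/5 -96/85 1 3 N
5 30/41 6/5 -3/5 96/205 1 2 W
6 60/137 12/25 -6/25 144/3425 2 2 S
final 2 3 E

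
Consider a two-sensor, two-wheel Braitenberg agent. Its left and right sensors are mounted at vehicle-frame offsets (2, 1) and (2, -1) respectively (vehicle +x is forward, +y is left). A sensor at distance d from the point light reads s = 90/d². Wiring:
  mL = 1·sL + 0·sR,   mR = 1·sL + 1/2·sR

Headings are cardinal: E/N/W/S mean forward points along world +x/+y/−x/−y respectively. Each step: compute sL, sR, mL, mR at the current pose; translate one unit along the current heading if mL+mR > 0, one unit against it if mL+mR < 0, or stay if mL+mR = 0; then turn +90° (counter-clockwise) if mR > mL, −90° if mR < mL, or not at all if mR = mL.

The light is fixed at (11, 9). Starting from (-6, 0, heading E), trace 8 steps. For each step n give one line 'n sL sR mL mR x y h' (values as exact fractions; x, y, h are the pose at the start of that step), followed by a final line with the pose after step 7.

0 90/289 18/65 90/289 8451/18785 -6 0 E
1 45/169 45/137 45/169 19935/46306 -5 0 N
2 2/9 90/373 2/9 1151/3357 -5 1 W
3 45/178 45/212 45/178 13545/37736 -6 1 S
4 90/289 18/65 90/289 8451/18785 -6 0 E
5 45/169 45/137 45/169 19935/46306 -5 0 N
6 2/9 90/373 2/9 1151/3357 -5 1 W
7 45/178 45/212 45/178 13545/37736 -6 1 S
final -6 0 E

n=0: pose=(-6,0,E); sL=90/289, sR=18/65; mL=90/289, mR=8451/18785; mL+mR=14301/18785 → advance +1; mR−mL=9/65 → turn +1·90°
n=1: pose=(-5,0,N); sL=45/169, sR=45/137; mL=45/169, mR=19935/46306; mL+mR=32265/46306 → advance +1; mR−mL=45/274 → turn +1·90°
n=2: pose=(-5,1,W); sL=2/9, sR=90/373; mL=2/9, mR=1151/3357; mL+mR=1897/3357 → advance +1; mR−mL=45/373 → turn +1·90°
n=3: pose=(-6,1,S); sL=45/178, sR=45/212; mL=45/178, mR=13545/37736; mL+mR=23085/37736 → advance +1; mR−mL=45/424 → turn +1·90°
n=4: pose=(-6,0,E); sL=90/289, sR=18/65; mL=90/289, mR=8451/18785; mL+mR=14301/18785 → advance +1; mR−mL=9/65 → turn +1·90°
n=5: pose=(-5,0,N); sL=45/169, sR=45/137; mL=45/169, mR=19935/46306; mL+mR=32265/46306 → advance +1; mR−mL=45/274 → turn +1·90°
n=6: pose=(-5,1,W); sL=2/9, sR=90/373; mL=2/9, mR=1151/3357; mL+mR=1897/3357 → advance +1; mR−mL=45/373 → turn +1·90°
n=7: pose=(-6,1,S); sL=45/178, sR=45/212; mL=45/178, mR=13545/37736; mL+mR=23085/37736 → advance +1; mR−mL=45/424 → turn +1·90°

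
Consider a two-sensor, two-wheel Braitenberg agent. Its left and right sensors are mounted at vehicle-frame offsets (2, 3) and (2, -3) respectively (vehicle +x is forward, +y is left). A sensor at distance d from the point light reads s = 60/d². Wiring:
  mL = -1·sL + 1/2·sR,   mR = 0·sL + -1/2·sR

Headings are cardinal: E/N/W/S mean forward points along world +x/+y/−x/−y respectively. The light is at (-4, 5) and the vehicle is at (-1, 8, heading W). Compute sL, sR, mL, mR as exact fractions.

left sensor world pos  = (-3, 5); dL² = 1
right sensor world pos = (-3, 11); dR² = 37
sL = 60/1 = 60
sR = 60/37 = 60/37
mL = -1·sL + 1/2·sR = -2190/37
mR = 0·sL + -1/2·sR = -30/37

60 60/37 -2190/37 -30/37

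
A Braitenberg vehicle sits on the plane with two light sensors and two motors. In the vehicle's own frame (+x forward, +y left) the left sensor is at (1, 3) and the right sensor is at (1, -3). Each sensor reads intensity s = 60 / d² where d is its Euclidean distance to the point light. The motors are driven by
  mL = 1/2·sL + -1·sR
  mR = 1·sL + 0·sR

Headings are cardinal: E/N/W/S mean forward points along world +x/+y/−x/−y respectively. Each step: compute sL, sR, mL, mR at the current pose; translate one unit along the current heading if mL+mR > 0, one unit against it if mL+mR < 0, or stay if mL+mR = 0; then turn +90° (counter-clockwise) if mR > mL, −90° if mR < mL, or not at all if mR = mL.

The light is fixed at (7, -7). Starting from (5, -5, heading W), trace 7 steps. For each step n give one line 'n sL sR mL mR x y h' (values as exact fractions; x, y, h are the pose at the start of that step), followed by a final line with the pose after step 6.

0 6 30/17 21/17 6 5 -5 W
1 60 60/37 1050/37 60 4 -5 S
2 3 15/2 -6 3 4 -6 E
3 60/53 12 -606/53 60/53 3 -6 N
4 30/17 30/17 -15/17 30/17 3 -7 W
5 12 12/13 66/13 12 2 -7 S
6 3 15/8 -3/8 3 2 -8 E
final 3 -8 N

n=0: pose=(5,-5,W); sL=6, sR=30/17; mL=21/17, mR=6; mL+mR=123/17 → advance +1; mR−mL=81/17 → turn +1·90°
n=1: pose=(4,-5,S); sL=60, sR=60/37; mL=1050/37, mR=60; mL+mR=3270/37 → advance +1; mR−mL=1170/37 → turn +1·90°
n=2: pose=(4,-6,E); sL=3, sR=15/2; mL=-6, mR=3; mL+mR=-3 → advance -1; mR−mL=9 → turn +1·90°
n=3: pose=(3,-6,N); sL=60/53, sR=12; mL=-606/53, mR=60/53; mL+mR=-546/53 → advance -1; mR−mL=666/53 → turn +1·90°
n=4: pose=(3,-7,W); sL=30/17, sR=30/17; mL=-15/17, mR=30/17; mL+mR=15/17 → advance +1; mR−mL=45/17 → turn +1·90°
n=5: pose=(2,-7,S); sL=12, sR=12/13; mL=66/13, mR=12; mL+mR=222/13 → advance +1; mR−mL=90/13 → turn +1·90°
n=6: pose=(2,-8,E); sL=3, sR=15/8; mL=-3/8, mR=3; mL+mR=21/8 → advance +1; mR−mL=27/8 → turn +1·90°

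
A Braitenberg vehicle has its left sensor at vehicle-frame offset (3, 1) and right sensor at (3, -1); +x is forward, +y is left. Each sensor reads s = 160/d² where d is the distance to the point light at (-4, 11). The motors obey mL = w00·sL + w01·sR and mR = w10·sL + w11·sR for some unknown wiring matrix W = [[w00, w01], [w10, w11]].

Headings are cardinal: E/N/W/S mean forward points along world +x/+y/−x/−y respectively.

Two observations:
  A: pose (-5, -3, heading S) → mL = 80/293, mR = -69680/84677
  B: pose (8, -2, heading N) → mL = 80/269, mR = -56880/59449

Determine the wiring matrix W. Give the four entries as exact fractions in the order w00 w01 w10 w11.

obs A: pose=(-5,-3,S) → sL=160/289, sR=160/293, mL=80/293, mR=-69680/84677
obs B: pose=(8,-2,N) → sL=160/221, sR=160/269, mL=80/269, mR=-56880/59449
sensor matrix S = [[160/289, 160/293], [160/221, 160/269]]; det S = -19558400/296115469
solve [mL_A; mL_B] = S·[w00; w01] and [mR_A; mR_B] = S·[w10; w11]:
  w00 = 0, w01 = 1/2, w10 = -1/2, w11 = -1

0 1/2 -1/2 -1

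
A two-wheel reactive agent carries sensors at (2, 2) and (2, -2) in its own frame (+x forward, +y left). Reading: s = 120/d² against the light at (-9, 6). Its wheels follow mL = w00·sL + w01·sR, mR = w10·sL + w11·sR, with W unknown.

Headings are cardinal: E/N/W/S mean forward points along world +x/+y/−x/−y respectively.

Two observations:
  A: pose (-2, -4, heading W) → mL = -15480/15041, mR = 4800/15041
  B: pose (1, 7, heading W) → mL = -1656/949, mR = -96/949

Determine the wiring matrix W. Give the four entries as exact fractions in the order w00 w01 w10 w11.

-1/2 -1/2 -1/2 1/2

obs A: pose=(-2,-4,W) → sL=120/169, sR=120/89, mL=-15480/15041, mR=4800/15041
obs B: pose=(1,7,W) → sL=24/13, sR=120/73, mL=-1656/949, mR=-96/949
sensor matrix S = [[120/169, 120/89], [24/13, 120/73]]; det S = -1451520/1097993
solve [mL_A; mL_B] = S·[w00; w01] and [mR_A; mR_B] = S·[w10; w11]:
  w00 = -1/2, w01 = -1/2, w10 = -1/2, w11 = 1/2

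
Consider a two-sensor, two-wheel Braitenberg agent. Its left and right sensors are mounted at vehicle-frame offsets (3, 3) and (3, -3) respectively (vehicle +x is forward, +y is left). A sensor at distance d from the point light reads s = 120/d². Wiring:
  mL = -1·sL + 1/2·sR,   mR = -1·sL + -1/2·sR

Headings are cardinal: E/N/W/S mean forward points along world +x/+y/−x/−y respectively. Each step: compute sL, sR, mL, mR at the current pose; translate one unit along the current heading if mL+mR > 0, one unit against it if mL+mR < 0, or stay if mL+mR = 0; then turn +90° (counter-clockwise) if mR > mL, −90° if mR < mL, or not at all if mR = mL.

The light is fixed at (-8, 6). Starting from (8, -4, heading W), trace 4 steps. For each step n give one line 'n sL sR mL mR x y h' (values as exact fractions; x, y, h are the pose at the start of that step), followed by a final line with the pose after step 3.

n=0: pose=(8,-4,W); sL=60/169, sR=60/109; mL=-1470/18421, mR=-11610/18421; mL+mR=-120/169 → advance -1; mR−mL=-60/109 → turn -1·90°
n=1: pose=(9,-4,N); sL=24/49, sR=120/449; mL=-7836/22001, mR=-13716/22001; mL+mR=-48/49 → advance -1; mR−mL=-120/449 → turn -1·90°
n=2: pose=(9,-5,E); sL=15/58, sR=30/149; mL=-1365/8642, mR=-3105/8642; mL+mR=-15/29 → advance -1; mR−mL=-30/149 → turn -1·90°
n=3: pose=(8,-5,S); sL=120/557, sR=24/73; mL=-2076/40661, mR=-15444/40661; mL+mR=-240/557 → advance -1; mR−mL=-24/73 → turn -1·90°

0 60/169 60/109 -1470/18421 -11610/18421 8 -4 W
1 24/49 120/449 -7836/22001 -13716/22001 9 -4 N
2 15/58 30/149 -1365/8642 -3105/8642 9 -5 E
3 120/557 24/73 -2076/40661 -15444/40661 8 -5 S
final 8 -4 W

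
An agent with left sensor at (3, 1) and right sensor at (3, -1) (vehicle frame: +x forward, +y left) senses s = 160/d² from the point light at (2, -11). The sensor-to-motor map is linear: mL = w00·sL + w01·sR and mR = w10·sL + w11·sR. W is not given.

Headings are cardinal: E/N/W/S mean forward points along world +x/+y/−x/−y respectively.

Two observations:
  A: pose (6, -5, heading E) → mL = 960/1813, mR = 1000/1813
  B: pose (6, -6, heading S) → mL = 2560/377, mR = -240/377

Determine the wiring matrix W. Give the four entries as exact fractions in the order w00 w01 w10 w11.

obs A: pose=(6,-5,E) → sL=80/49, sR=80/37, mL=960/1813, mR=1000/1813
obs B: pose=(6,-6,S) → sL=160/29, sR=160/13, mL=2560/377, mR=-240/377
sensor matrix S = [[80/49, 80/37], [160/29, 160/13]]; det S = 5580800/683501
solve [mL_A; mL_B] = S·[w00; w01] and [mR_A; mR_B] = S·[w10; w11]:
  w00 = -1, w01 = 1, w10 = 1, w11 = -1/2

-1 1 1 -1/2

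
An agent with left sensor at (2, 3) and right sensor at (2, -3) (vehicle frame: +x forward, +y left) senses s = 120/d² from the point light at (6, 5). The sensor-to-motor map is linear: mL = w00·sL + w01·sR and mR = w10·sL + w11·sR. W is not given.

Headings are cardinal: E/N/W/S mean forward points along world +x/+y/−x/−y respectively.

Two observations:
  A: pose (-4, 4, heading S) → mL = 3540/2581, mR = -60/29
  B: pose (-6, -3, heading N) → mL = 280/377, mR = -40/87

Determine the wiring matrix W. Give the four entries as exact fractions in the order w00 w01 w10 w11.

1/2 1/2 -1 0

obs A: pose=(-4,4,S) → sL=60/29, sR=60/89, mL=3540/2581, mR=-60/29
obs B: pose=(-6,-3,N) → sL=40/87, sR=40/39, mL=280/377, mR=-40/87
sensor matrix S = [[60/29, 60/89], [40/87, 40/39]]; det S = 60800/33553
solve [mL_A; mL_B] = S·[w00; w01] and [mR_A; mR_B] = S·[w10; w11]:
  w00 = 1/2, w01 = 1/2, w10 = -1, w11 = 0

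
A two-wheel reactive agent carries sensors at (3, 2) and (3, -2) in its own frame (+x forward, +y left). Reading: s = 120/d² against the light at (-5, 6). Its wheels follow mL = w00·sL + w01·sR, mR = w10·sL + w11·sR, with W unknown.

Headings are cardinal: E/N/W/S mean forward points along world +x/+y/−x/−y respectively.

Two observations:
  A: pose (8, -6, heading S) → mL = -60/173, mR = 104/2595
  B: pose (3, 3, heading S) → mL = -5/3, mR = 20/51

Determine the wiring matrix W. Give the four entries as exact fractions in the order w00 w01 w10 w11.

0 -1 -1/2 1/2

obs A: pose=(8,-6,S) → sL=4/15, sR=60/173, mL=-60/173, mR=104/2595
obs B: pose=(3,3,S) → sL=15/17, sR=5/3, mL=-5/3, mR=20/51
sensor matrix S = [[4/15, 60/173], [15/17, 5/3]]; det S = 3664/26469
solve [mL_A; mL_B] = S·[w00; w01] and [mR_A; mR_B] = S·[w10; w11]:
  w00 = 0, w01 = -1, w10 = -1/2, w11 = 1/2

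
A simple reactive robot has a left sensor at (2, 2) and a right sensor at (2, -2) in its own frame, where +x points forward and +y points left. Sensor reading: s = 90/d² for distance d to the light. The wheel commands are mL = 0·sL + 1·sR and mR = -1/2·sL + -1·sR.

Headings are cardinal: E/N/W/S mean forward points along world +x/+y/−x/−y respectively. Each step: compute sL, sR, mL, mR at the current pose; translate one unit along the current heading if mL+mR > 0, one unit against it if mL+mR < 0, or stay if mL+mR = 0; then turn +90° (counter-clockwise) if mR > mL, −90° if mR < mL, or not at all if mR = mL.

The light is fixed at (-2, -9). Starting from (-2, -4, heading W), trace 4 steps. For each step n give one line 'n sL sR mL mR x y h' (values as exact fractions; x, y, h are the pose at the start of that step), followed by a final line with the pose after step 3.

n=0: pose=(-2,-4,W); sL=90/13, sR=90/53; mL=90/53, mR=-3555/689; mL+mR=-45/13 → advance -1; mR−mL=-4725/689 → turn -1·90°
n=1: pose=(-1,-4,N); sL=9/5, sR=45/29; mL=45/29, mR=-711/290; mL+mR=-9/10 → advance -1; mR−mL=-1161/290 → turn -1·90°
n=2: pose=(-1,-5,E); sL=2, sR=90/13; mL=90/13, mR=-103/13; mL+mR=-1 → advance -1; mR−mL=-193/13 → turn -1·90°
n=3: pose=(-2,-5,S); sL=45/4, sR=45/4; mL=45/4, mR=-135/8; mL+mR=-45/8 → advance -1; mR−mL=-225/8 → turn -1·90°

0 90/13 90/53 90/53 -3555/689 -2 -4 W
1 9/5 45/29 45/29 -711/290 -1 -4 N
2 2 90/13 90/13 -103/13 -1 -5 E
3 45/4 45/4 45/4 -135/8 -2 -5 S
final -2 -4 W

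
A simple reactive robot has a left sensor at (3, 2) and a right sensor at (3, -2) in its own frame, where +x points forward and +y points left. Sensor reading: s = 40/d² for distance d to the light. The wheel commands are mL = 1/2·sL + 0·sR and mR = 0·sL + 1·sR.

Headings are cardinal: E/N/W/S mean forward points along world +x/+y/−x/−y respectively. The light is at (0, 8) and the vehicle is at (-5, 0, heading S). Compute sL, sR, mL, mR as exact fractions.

left sensor world pos  = (-3, -3); dL² = 130
right sensor world pos = (-7, -3); dR² = 170
sL = 40/130 = 4/13
sR = 40/170 = 4/17
mL = 1/2·sL + 0·sR = 2/13
mR = 0·sL + 1·sR = 4/17

4/13 4/17 2/13 4/17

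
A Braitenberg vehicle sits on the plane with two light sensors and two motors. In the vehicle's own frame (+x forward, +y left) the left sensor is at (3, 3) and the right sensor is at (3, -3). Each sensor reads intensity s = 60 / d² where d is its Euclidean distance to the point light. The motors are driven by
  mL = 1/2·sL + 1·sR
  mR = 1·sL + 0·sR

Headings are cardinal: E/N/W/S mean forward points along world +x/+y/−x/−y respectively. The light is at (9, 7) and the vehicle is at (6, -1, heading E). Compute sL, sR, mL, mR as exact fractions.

left sensor world pos  = (9, 2); dL² = 25
right sensor world pos = (9, -4); dR² = 121
sL = 60/25 = 12/5
sR = 60/121 = 60/121
mL = 1/2·sL + 1·sR = 1026/605
mR = 1·sL + 0·sR = 12/5

12/5 60/121 1026/605 12/5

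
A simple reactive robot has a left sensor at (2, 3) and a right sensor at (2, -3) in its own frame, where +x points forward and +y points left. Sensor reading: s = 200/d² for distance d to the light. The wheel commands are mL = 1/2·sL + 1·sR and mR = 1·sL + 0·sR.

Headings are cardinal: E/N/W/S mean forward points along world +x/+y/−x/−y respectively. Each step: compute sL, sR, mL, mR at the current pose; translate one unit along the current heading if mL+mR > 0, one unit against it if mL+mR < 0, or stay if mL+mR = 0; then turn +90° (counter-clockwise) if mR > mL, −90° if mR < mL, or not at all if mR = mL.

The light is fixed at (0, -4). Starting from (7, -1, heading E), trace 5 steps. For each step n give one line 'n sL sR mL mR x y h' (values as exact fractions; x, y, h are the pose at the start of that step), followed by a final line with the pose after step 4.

n=0: pose=(7,-1,E); sL=200/117, sR=200/81; mL=3500/1053, mR=200/117; mL+mR=5300/1053 → advance +1; mR−mL=-1700/1053 → turn -1·90°
n=1: pose=(8,-1,S); sL=100/61, sR=100/13; mL=6750/793, mR=100/61; mL+mR=8050/793 → advance +1; mR−mL=-5450/793 → turn -1·90°
n=2: pose=(8,-2,W); sL=200/37, sR=200/61; mL=13500/2257, mR=200/37; mL+mR=25700/2257 → advance +1; mR−mL=-1300/2257 → turn -1·90°
n=3: pose=(7,-2,N); sL=25/4, sR=50/29; mL=1125/232, mR=25/4; mL+mR=2575/232 → advance +1; mR−mL=325/232 → turn +1·90°
n=4: pose=(7,-1,W); sL=8, sR=200/61; mL=444/61, mR=8; mL+mR=932/61 → advance +1; mR−mL=44/61 → turn +1·90°

0 200/117 200/81 3500/1053 200/117 7 -1 E
1 100/61 100/13 6750/793 100/61 8 -1 S
2 200/37 200/61 13500/2257 200/37 8 -2 W
3 25/4 50/29 1125/232 25/4 7 -2 N
4 8 200/61 444/61 8 7 -1 W
final 6 -1 S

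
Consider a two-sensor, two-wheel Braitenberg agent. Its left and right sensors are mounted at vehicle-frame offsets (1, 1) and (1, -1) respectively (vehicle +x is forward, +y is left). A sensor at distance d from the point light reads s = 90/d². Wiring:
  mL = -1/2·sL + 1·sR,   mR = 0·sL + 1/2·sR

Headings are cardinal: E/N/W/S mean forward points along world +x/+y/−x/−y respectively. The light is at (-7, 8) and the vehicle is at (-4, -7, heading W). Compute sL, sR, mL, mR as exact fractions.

9/26 9/20 18/65 9/40

left sensor world pos  = (-5, -8); dL² = 260
right sensor world pos = (-5, -6); dR² = 200
sL = 90/260 = 9/26
sR = 90/200 = 9/20
mL = -1/2·sL + 1·sR = 18/65
mR = 0·sL + 1/2·sR = 9/40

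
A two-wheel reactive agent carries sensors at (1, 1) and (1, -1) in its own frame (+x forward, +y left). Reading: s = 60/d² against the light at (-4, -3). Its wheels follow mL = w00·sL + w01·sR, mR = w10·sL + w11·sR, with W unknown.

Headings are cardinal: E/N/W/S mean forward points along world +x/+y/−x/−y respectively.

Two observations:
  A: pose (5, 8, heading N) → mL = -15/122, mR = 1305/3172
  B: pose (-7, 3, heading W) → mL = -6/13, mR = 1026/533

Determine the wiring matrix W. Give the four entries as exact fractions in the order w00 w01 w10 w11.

obs A: pose=(5,8,N) → sL=15/52, sR=15/61, mL=-15/122, mR=1305/3172
obs B: pose=(-7,3,W) → sL=60/41, sR=12/13, mL=-6/13, mR=1026/533
sensor matrix S = [[15/52, 15/61], [60/41, 12/13]]; det S = -39555/422669
solve [mL_A; mL_B] = S·[w00; w01] and [mR_A; mR_B] = S·[w10; w11]:
  w00 = 0, w01 = -1/2, w10 = 1, w11 = 1/2

0 -1/2 1 1/2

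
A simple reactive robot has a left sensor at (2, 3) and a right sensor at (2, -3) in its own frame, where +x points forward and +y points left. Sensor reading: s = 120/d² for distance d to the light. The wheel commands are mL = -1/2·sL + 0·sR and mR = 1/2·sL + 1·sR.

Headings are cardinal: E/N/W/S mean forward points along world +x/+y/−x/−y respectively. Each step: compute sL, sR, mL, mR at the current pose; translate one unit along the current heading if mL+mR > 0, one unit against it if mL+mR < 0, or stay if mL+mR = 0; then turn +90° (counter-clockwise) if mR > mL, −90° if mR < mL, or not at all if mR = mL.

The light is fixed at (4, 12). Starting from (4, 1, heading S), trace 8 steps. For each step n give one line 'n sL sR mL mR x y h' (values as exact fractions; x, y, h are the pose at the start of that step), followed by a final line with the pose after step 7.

0 60/89 60/89 -30/89 90/89 4 1 S
1 24/17 120/229 -12/17 4788/3893 4 0 E
2 15/13 30/29 -15/26 1215/754 5 0 N
3 120/197 24/13 -60/197 5508/2561 5 1 W
4 60/89 60/89 -30/89 90/89 4 1 S
5 24/17 120/229 -12/17 4788/3893 4 0 E
6 15/13 30/29 -15/26 1215/754 5 0 N
7 120/197 24/13 -60/197 5508/2561 5 1 W
final 4 1 S

n=0: pose=(4,1,S); sL=60/89, sR=60/89; mL=-30/89, mR=90/89; mL+mR=60/89 → advance +1; mR−mL=120/89 → turn +1·90°
n=1: pose=(4,0,E); sL=24/17, sR=120/229; mL=-12/17, mR=4788/3893; mL+mR=120/229 → advance +1; mR−mL=7536/3893 → turn +1·90°
n=2: pose=(5,0,N); sL=15/13, sR=30/29; mL=-15/26, mR=1215/754; mL+mR=30/29 → advance +1; mR−mL=825/377 → turn +1·90°
n=3: pose=(5,1,W); sL=120/197, sR=24/13; mL=-60/197, mR=5508/2561; mL+mR=24/13 → advance +1; mR−mL=6288/2561 → turn +1·90°
n=4: pose=(4,1,S); sL=60/89, sR=60/89; mL=-30/89, mR=90/89; mL+mR=60/89 → advance +1; mR−mL=120/89 → turn +1·90°
n=5: pose=(4,0,E); sL=24/17, sR=120/229; mL=-12/17, mR=4788/3893; mL+mR=120/229 → advance +1; mR−mL=7536/3893 → turn +1·90°
n=6: pose=(5,0,N); sL=15/13, sR=30/29; mL=-15/26, mR=1215/754; mL+mR=30/29 → advance +1; mR−mL=825/377 → turn +1·90°
n=7: pose=(5,1,W); sL=120/197, sR=24/13; mL=-60/197, mR=5508/2561; mL+mR=24/13 → advance +1; mR−mL=6288/2561 → turn +1·90°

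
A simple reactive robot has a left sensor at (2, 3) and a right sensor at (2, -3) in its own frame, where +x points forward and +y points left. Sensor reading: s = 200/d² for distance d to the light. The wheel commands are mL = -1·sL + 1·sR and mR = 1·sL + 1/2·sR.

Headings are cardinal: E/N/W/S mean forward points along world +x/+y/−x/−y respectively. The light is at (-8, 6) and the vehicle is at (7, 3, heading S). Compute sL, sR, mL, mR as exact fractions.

left sensor world pos  = (10, 1); dL² = 349
right sensor world pos = (4, 1); dR² = 169
sL = 200/349 = 200/349
sR = 200/169 = 200/169
mL = -1·sL + 1·sR = 36000/58981
mR = 1·sL + 1/2·sR = 68700/58981

200/349 200/169 36000/58981 68700/58981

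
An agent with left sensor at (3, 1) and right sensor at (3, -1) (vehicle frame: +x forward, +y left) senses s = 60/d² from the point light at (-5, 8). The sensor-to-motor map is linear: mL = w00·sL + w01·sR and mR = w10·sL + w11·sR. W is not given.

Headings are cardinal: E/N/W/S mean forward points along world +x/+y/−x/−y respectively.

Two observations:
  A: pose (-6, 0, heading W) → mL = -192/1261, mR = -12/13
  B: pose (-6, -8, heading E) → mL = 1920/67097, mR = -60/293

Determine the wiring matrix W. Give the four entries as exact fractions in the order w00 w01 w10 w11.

obs A: pose=(-6,0,W) → sL=60/97, sR=12/13, mL=-192/1261, mR=-12/13
obs B: pose=(-6,-8,E) → sL=60/229, sR=60/293, mL=1920/67097, mR=-60/293
sensor matrix S = [[60/97, 12/13], [60/229, 60/293]]; det S = -9745920/84609317
solve [mL_A; mL_B] = S·[w00; w01] and [mR_A; mR_B] = S·[w10; w11]:
  w00 = 1/2, w01 = -1/2, w10 = 0, w11 = -1

1/2 -1/2 0 -1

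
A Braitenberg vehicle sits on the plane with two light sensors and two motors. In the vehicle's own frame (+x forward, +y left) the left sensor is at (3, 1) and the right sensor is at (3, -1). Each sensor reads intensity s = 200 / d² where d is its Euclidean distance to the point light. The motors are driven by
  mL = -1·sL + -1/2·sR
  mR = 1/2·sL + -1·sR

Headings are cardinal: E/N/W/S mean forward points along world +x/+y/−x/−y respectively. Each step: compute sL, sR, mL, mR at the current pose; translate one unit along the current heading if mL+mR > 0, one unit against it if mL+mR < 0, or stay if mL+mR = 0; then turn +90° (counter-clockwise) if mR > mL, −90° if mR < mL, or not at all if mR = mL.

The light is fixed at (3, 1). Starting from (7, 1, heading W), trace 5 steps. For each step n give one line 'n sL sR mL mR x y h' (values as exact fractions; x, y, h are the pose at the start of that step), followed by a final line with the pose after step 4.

0 100 100 -150 -50 7 1 W
1 40/9 8 -76/9 -52/9 8 1 S
2 50/17 25/8 -1225/272 -225/136 8 2 E
3 8 200/41 -428/41 -36/41 7 2 N
4 100 100 -150 -50 7 1 W
final 8 1 S

n=0: pose=(7,1,W); sL=100, sR=100; mL=-150, mR=-50; mL+mR=-200 → advance -1; mR−mL=100 → turn +1·90°
n=1: pose=(8,1,S); sL=40/9, sR=8; mL=-76/9, mR=-52/9; mL+mR=-128/9 → advance -1; mR−mL=8/3 → turn +1·90°
n=2: pose=(8,2,E); sL=50/17, sR=25/8; mL=-1225/272, mR=-225/136; mL+mR=-1675/272 → advance -1; mR−mL=775/272 → turn +1·90°
n=3: pose=(7,2,N); sL=8, sR=200/41; mL=-428/41, mR=-36/41; mL+mR=-464/41 → advance -1; mR−mL=392/41 → turn +1·90°
n=4: pose=(7,1,W); sL=100, sR=100; mL=-150, mR=-50; mL+mR=-200 → advance -1; mR−mL=100 → turn +1·90°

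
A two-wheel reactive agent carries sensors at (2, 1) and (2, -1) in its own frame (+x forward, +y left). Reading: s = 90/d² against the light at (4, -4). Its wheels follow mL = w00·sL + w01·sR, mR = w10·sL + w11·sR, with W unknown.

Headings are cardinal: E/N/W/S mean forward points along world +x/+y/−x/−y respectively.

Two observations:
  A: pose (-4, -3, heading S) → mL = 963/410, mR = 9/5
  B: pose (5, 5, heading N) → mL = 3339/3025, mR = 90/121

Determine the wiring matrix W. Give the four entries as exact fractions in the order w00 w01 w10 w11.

obs A: pose=(-4,-3,S) → sL=9/5, sR=45/41, mL=963/410, mR=9/5
obs B: pose=(5,5,N) → sL=90/121, sR=18/25, mL=3339/3025, mR=90/121
sensor matrix S = [[9/5, 45/41], [90/121, 18/25]]; det S = 297432/620125
solve [mL_A; mL_B] = S·[w00; w01] and [mR_A; mR_B] = S·[w10; w11]:
  w00 = 1, w01 = 1/2, w10 = 1, w11 = 0

1 1/2 1 0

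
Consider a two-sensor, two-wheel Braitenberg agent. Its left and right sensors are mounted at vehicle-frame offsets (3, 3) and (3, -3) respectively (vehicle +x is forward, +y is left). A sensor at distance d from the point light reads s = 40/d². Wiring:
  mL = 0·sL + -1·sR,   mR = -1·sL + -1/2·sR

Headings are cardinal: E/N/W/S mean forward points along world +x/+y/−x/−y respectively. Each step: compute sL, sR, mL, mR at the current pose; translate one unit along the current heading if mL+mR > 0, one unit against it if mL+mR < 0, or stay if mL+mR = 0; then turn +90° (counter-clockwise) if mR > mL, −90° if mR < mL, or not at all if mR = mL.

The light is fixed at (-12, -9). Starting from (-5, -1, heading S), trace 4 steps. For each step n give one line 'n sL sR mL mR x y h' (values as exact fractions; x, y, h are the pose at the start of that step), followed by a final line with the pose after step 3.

n=0: pose=(-5,-1,S); sL=8/25, sR=40/41; mL=-40/41, mR=-828/1025; mL+mR=-1828/1025 → advance -1; mR−mL=172/1025 → turn +1·90°
n=1: pose=(-5,0,E); sL=10/61, sR=5/17; mL=-5/17, mR=-645/2074; mL+mR=-1255/2074 → advance -1; mR−mL=-35/2074 → turn -1·90°
n=2: pose=(-6,0,S); sL=40/117, sR=8/9; mL=-8/9, mR=-92/117; mL+mR=-196/117 → advance -1; mR−mL=4/39 → turn +1·90°
n=3: pose=(-6,1,E); sL=4/25, sR=4/13; mL=-4/13, mR=-102/325; mL+mR=-202/325 → advance -1; mR−mL=-2/325 → turn -1·90°

0 8/25 40/41 -40/41 -828/1025 -5 -1 S
1 10/61 5/17 -5/17 -645/2074 -5 0 E
2 40/117 8/9 -8/9 -92/117 -6 0 S
3 4/25 4/13 -4/13 -102/325 -6 1 E
final -7 1 S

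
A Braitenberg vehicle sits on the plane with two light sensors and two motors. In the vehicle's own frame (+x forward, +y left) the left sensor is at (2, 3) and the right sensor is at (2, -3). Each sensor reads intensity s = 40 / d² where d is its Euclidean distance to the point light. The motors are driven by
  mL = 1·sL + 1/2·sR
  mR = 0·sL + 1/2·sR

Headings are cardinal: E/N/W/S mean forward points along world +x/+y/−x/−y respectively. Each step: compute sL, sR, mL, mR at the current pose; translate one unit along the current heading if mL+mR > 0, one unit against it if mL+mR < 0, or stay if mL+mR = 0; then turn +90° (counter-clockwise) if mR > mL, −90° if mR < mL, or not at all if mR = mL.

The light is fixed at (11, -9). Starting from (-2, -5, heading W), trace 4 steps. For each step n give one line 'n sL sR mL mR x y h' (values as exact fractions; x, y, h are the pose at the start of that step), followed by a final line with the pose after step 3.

0 20/113 20/137 3870/15481 10/137 -2 -5 W
1 8/65 40/157 2556/10205 20/157 -3 -5 N
2 5/26 10/37 315/962 5/37 -3 -4 E
3 40/109 8/53 2556/5777 4/53 -2 -4 S
final -2 -5 W

n=0: pose=(-2,-5,W); sL=20/113, sR=20/137; mL=3870/15481, mR=10/137; mL+mR=5000/15481 → advance +1; mR−mL=-20/113 → turn -1·90°
n=1: pose=(-3,-5,N); sL=8/65, sR=40/157; mL=2556/10205, mR=20/157; mL+mR=3856/10205 → advance +1; mR−mL=-8/65 → turn -1·90°
n=2: pose=(-3,-4,E); sL=5/26, sR=10/37; mL=315/962, mR=5/37; mL+mR=445/962 → advance +1; mR−mL=-5/26 → turn -1·90°
n=3: pose=(-2,-4,S); sL=40/109, sR=8/53; mL=2556/5777, mR=4/53; mL+mR=2992/5777 → advance +1; mR−mL=-40/109 → turn -1·90°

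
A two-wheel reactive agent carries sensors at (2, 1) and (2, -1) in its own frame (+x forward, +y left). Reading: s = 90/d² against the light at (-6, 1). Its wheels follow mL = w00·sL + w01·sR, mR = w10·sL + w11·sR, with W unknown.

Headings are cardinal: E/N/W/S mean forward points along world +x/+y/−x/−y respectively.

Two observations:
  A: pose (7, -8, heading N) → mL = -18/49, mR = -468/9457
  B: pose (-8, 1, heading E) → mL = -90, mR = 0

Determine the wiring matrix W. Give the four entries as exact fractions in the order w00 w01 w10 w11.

0 -1 -1/2 1/2

obs A: pose=(7,-8,N) → sL=90/193, sR=18/49, mL=-18/49, mR=-468/9457
obs B: pose=(-8,1,E) → sL=90, sR=90, mL=-90, mR=0
sensor matrix S = [[90/193, 18/49], [90, 90]]; det S = 84240/9457
solve [mL_A; mL_B] = S·[w00; w01] and [mR_A; mR_B] = S·[w10; w11]:
  w00 = 0, w01 = -1, w10 = -1/2, w11 = 1/2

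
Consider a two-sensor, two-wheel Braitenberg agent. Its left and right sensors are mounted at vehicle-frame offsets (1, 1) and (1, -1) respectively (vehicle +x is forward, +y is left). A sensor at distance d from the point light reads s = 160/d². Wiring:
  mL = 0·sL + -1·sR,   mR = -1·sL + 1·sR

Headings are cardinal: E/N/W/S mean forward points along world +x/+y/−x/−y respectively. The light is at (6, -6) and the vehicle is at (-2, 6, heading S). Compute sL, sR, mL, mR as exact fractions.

left sensor world pos  = (-1, 5); dL² = 170
right sensor world pos = (-3, 5); dR² = 202
sL = 160/170 = 16/17
sR = 160/202 = 80/101
mL = 0·sL + -1·sR = -80/101
mR = -1·sL + 1·sR = -256/1717

16/17 80/101 -80/101 -256/1717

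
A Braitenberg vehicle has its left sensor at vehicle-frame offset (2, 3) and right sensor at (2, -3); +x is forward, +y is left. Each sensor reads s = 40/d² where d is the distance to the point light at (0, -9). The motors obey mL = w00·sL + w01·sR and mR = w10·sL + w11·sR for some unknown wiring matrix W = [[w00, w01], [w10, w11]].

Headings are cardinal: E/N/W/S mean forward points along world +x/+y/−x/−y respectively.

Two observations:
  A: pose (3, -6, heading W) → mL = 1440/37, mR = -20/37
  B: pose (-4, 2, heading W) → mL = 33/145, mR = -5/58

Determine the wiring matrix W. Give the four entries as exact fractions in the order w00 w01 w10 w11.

1 -1 0 -1/2

obs A: pose=(3,-6,W) → sL=40, sR=40/37, mL=1440/37, mR=-20/37
obs B: pose=(-4,2,W) → sL=2/5, sR=5/29, mL=33/145, mR=-5/58
sensor matrix S = [[40, 40/37], [2/5, 5/29]]; det S = 6936/1073
solve [mL_A; mL_B] = S·[w00; w01] and [mR_A; mR_B] = S·[w10; w11]:
  w00 = 1, w01 = -1, w10 = 0, w11 = -1/2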